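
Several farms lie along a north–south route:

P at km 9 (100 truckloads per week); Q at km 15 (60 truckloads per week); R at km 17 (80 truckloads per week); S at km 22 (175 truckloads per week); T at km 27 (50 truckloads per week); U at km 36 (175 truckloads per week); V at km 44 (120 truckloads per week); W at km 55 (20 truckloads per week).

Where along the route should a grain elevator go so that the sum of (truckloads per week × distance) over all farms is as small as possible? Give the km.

For a sum of weighted absolute distances on a line, the optimum is the weighted median (not the mean). Total weight W = 780; half-weight = 390.
Sort by position and accumulate weight:
  km 9 (P, w=100) → cum 100
  km 15 (Q, w=60) → cum 160
  km 17 (R, w=80) → cum 240
  km 22 (S, w=175) → cum 415  ≥ 390 → median here
  km 27 (T, w=50) → cum 465
  km 36 (U, w=175) → cum 640
  km 44 (V, w=120) → cum 760
  km 55 (W, w=20) → cum 780
Optimal location: km 22.

x = 22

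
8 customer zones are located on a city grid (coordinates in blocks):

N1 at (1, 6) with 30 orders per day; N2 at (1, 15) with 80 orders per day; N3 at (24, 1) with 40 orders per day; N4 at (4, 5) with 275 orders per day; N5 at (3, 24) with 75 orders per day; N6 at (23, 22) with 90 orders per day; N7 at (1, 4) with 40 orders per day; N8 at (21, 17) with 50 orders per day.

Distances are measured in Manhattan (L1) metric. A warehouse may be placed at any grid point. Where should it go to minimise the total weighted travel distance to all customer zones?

Manhattan distance separates: Σwᵢ(|x−xᵢ|+|y−yᵢ|) = Σwᵢ|x−xᵢ| + Σwᵢ|y−yᵢ|, so x and y are optimised independently as 1-D weighted medians.
Total weight W = 680; half = 340.
x-coordinate, sorted with cumulative weight:
  x=1 (N1, w=30) cum 30
  x=1 (N2, w=80) cum 110
  x=1 (N7, w=40) cum 150
  x=3 (N5, w=75) cum 225
  x=4 (N4, w=275) cum 500  ← median
  x=21 (N8, w=50) cum 550
  x=23 (N6, w=90) cum 640
  x=24 (N3, w=40) cum 680
⇒ x* = 4
y-coordinate, sorted with cumulative weight:
  y=1 (N3, w=40) cum 40
  y=4 (N7, w=40) cum 80
  y=5 (N4, w=275) cum 355  ← median
  y=6 (N1, w=30) cum 385
  y=15 (N2, w=80) cum 465
  y=17 (N8, w=50) cum 515
  y=22 (N6, w=90) cum 605
  y=24 (N5, w=75) cum 680
⇒ y* = 5

(4, 5)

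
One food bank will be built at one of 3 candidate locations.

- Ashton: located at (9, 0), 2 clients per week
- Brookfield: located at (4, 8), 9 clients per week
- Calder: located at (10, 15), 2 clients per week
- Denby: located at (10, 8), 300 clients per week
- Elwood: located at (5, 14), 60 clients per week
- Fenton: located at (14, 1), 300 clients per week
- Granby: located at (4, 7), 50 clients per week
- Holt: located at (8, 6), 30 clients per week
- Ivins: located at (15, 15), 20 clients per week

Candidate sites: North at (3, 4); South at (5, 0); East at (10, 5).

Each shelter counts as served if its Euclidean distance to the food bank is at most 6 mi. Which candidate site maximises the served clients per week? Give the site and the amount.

Coverage radius r = 6 mi; a point is covered iff (Δx)²+(Δy)² ≤ 6² = 36.
  North (3, 4): covers {Brookfield, Granby, Holt} → 89
  South (5, 0): covers {Ashton} → 2
  East (10, 5): covers {Ashton, Denby, Fenton, Holt} → 632
Maximum coverage at East: 632 clients per week.

East, covering 632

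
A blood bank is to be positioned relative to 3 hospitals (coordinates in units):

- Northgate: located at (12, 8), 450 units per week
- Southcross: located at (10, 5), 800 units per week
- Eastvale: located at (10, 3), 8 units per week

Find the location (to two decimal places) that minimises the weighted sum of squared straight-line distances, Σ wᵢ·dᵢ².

The minimiser of Σwᵢ‖p−pᵢ‖² is the weighted centroid p* = (Σwᵢpᵢ)/(Σwᵢ).
Σwᵢ = 1258.
Σwᵢxᵢ = 450·12 + 800·10 + 8·10 = 13480.
Σwᵢyᵢ = 450·8 + 800·5 + 8·3 = 7624.
x* = 13480/1258 = 10.72, y* = 7624/1258 = 6.06.

(10.72, 6.06)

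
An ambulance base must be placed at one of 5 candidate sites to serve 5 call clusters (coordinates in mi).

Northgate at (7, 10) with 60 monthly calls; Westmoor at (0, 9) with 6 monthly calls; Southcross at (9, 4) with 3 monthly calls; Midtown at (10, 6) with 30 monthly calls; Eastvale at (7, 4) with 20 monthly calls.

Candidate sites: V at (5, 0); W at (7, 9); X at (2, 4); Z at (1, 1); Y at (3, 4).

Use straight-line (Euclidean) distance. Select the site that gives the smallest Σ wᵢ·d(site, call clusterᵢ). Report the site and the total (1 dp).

Total weighted distance at each candidate:
  V (5, 0): total = 1014.4
  W (7, 9): total = 345.4
  X (2, 4): total = 869.3
  Z (1, 1): total = 1166.0
  Y (3, 4): total = 784.1
Minimum is at W with total 345.4 mi.

W, total 345.4 mi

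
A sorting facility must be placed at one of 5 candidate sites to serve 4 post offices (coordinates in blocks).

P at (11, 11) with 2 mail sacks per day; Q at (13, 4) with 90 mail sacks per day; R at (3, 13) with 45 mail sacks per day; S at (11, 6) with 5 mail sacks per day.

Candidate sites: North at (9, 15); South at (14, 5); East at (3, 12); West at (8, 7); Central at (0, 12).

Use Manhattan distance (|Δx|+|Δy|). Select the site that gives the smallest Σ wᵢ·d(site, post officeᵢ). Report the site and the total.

South, total 1073 blocks

Total weighted distance at each candidate:
  North (9, 15): total = 1777
  South (14, 5): total = 1073
  East (3, 12): total = 1753
  West (8, 7): total = 1249
  Central (0, 12): total = 2179
Minimum is at South with total 1073 blocks.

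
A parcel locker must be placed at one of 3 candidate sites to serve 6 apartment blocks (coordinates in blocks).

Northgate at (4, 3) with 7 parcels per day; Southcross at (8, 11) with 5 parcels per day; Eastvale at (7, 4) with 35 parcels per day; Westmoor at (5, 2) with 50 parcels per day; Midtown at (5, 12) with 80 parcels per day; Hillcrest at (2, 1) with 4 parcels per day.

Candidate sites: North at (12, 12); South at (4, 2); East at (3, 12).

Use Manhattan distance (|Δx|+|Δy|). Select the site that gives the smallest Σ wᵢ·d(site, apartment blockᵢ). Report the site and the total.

Total weighted distance at each candidate:
  North (12, 12): total = 2093
  South (4, 2): total = 1189
  East (3, 12): total = 1328
Minimum is at South with total 1189 blocks.

South, total 1189 blocks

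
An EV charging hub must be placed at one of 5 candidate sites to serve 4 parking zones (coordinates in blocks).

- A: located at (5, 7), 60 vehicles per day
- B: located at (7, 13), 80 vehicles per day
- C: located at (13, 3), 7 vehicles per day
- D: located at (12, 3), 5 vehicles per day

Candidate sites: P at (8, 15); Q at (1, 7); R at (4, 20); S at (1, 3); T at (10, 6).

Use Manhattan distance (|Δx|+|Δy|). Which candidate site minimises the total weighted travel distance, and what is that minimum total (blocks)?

P, total 1099 blocks

Total weighted distance at each candidate:
  P (8, 15): total = 1099
  Q (1, 7): total = 1387
  R (4, 20): total = 1947
  S (1, 3): total = 1899
  T (10, 6): total = 1227
Minimum is at P with total 1099 blocks.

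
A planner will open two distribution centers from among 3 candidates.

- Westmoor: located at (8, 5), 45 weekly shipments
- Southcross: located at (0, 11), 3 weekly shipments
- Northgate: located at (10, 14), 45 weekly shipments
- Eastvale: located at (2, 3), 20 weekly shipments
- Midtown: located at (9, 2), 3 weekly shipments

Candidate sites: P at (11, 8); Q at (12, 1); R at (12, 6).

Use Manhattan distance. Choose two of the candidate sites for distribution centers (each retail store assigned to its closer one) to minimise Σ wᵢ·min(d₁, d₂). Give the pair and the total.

Evaluate every pair (each demand assigned to the nearer of the two):
  {P, R}: total = 863
  {P, Q}: total = 879
  {Q, R}: total = 978
Best pair: {P, R} with total 863.

{P, R}, total 863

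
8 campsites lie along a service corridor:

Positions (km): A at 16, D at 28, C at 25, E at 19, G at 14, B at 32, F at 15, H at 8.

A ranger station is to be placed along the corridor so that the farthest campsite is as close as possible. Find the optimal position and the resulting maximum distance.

The 1-center on a line is the midpoint of the two extreme points: leftmost at 8, rightmost at 32.
Optimal location = (8 + 32)/2 = 20; maximum distance = (32 − 8)/2 = 12.

location 20, max distance 12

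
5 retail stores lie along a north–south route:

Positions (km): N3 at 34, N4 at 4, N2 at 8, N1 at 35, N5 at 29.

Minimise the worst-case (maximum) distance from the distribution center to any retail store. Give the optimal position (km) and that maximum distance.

location 19.5, max distance 15.5

The 1-center on a line is the midpoint of the two extreme points: leftmost at 4, rightmost at 35.
Optimal location = (4 + 35)/2 = 19.5; maximum distance = (35 − 4)/2 = 15.5.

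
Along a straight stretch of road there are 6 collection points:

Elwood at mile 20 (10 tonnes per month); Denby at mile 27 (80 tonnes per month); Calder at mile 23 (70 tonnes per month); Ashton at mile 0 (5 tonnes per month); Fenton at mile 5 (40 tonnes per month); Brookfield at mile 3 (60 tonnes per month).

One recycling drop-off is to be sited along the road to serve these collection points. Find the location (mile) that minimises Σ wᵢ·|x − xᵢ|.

x = 23

For a sum of weighted absolute distances on a line, the optimum is the weighted median (not the mean). Total weight W = 265; half-weight = 132.5.
Sort by position and accumulate weight:
  mile 0 (Ashton, w=5) → cum 5
  mile 3 (Brookfield, w=60) → cum 65
  mile 5 (Fenton, w=40) → cum 105
  mile 20 (Elwood, w=10) → cum 115
  mile 23 (Calder, w=70) → cum 185  ≥ 132.5 → median here
  mile 27 (Denby, w=80) → cum 265
Optimal location: mile 23.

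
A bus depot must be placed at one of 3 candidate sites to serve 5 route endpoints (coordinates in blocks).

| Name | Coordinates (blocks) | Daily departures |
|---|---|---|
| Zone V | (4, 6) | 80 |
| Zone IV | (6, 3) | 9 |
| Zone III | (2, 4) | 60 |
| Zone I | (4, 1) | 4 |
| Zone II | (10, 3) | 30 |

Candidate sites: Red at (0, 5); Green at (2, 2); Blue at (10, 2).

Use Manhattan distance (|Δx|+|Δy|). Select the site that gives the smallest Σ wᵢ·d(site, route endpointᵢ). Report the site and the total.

Total weighted distance at each candidate:
  Red (0, 5): total = 1044
  Green (2, 2): total = 927
  Blue (10, 2): total = 1503
Minimum is at Green with total 927 blocks.

Green, total 927 blocks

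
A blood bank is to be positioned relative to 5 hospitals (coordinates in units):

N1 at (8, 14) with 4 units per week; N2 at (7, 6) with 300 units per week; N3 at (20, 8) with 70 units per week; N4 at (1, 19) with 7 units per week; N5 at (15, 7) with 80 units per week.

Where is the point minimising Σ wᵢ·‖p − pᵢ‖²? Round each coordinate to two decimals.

(10.28, 6.74)

The minimiser of Σwᵢ‖p−pᵢ‖² is the weighted centroid p* = (Σwᵢpᵢ)/(Σwᵢ).
Σwᵢ = 461.
Σwᵢxᵢ = 4·8 + 300·7 + 70·20 + 7·1 + 80·15 = 4739.
Σwᵢyᵢ = 4·14 + 300·6 + 70·8 + 7·19 + 80·7 = 3109.
x* = 4739/461 = 10.28, y* = 3109/461 = 6.74.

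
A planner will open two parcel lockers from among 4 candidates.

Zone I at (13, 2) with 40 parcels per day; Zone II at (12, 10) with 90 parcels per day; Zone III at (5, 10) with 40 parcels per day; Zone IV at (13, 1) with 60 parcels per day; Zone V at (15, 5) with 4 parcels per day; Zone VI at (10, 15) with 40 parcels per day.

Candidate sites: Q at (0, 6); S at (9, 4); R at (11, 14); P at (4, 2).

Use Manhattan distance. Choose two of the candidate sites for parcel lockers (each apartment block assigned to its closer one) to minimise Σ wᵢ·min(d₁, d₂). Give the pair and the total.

{S, R}, total 1618

Evaluate every pair (each demand assigned to the nearer of the two):
  {S, R}: total = 1618
  {R, P}: total = 1902
  {Q, S}: total = 2338
  {S, P}: total = 2338
  {Q, R}: total = 2402
  {Q, P}: total = 3576
Best pair: {S, R} with total 1618.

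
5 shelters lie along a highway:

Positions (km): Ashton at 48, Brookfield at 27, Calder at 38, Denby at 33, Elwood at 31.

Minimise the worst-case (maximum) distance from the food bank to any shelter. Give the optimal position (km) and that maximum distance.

location 37.5, max distance 10.5

The 1-center on a line is the midpoint of the two extreme points: leftmost at 27, rightmost at 48.
Optimal location = (27 + 48)/2 = 37.5; maximum distance = (48 − 27)/2 = 10.5.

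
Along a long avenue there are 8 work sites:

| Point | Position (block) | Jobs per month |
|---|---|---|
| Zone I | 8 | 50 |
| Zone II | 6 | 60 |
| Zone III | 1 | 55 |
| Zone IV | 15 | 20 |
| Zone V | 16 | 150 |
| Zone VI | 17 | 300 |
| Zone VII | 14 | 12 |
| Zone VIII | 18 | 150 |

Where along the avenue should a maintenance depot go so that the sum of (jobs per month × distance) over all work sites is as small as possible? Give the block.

For a sum of weighted absolute distances on a line, the optimum is the weighted median (not the mean). Total weight W = 797; half-weight = 398.5.
Sort by position and accumulate weight:
  block 1 (Zone III, w=55) → cum 55
  block 6 (Zone II, w=60) → cum 115
  block 8 (Zone I, w=50) → cum 165
  block 14 (Zone VII, w=12) → cum 177
  block 15 (Zone IV, w=20) → cum 197
  block 16 (Zone V, w=150) → cum 347
  block 17 (Zone VI, w=300) → cum 647  ≥ 398.5 → median here
  block 18 (Zone VIII, w=150) → cum 797
Optimal location: block 17.

x = 17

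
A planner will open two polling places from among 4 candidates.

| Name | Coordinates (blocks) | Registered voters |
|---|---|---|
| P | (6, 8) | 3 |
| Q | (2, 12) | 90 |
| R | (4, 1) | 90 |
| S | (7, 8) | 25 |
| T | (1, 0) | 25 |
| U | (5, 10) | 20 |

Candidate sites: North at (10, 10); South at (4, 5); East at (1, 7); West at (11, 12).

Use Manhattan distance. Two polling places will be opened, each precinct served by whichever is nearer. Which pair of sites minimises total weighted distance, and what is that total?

Evaluate every pair (each demand assigned to the nearer of the two):
  {South, East}: total = 1360
  {North, South}: total = 1610
  {South, West}: total = 1655
  {North, East}: total = 1768
  {East, West}: total = 1858
  {North, West}: total = 2878
Best pair: {South, East} with total 1360.

{South, East}, total 1360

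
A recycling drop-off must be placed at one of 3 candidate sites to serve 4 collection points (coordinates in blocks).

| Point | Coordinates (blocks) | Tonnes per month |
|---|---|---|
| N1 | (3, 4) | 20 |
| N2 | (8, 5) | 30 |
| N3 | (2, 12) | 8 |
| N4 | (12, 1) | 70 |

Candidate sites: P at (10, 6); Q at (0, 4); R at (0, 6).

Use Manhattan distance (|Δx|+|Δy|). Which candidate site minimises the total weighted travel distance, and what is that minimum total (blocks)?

P, total 872 blocks

Total weighted distance at each candidate:
  P (10, 6): total = 872
  Q (0, 4): total = 1460
  R (0, 6): total = 1624
Minimum is at P with total 872 blocks.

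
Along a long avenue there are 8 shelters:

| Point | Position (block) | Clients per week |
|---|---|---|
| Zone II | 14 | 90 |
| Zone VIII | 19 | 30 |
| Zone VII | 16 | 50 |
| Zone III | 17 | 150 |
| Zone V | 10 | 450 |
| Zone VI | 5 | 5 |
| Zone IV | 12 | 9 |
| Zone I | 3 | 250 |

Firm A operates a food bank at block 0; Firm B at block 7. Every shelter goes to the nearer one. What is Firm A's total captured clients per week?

The indifferent point is the midpoint (0+7)/2 = 3.5; shelters left of it (closer to Firm A at 0) go to Firm A, those right go to Firm B.
  Zone I at 3 (w=250) → Firm A
  Zone VI at 5 (w=5) → Firm B
  Zone V at 10 (w=450) → Firm B
  Zone IV at 12 (w=9) → Firm B
  Zone II at 14 (w=90) → Firm B
  Zone VII at 16 (w=50) → Firm B
  Zone III at 17 (w=150) → Firm B
  Zone VIII at 19 (w=30) → Firm B
Firm A captures 250; Firm B captures 784.

250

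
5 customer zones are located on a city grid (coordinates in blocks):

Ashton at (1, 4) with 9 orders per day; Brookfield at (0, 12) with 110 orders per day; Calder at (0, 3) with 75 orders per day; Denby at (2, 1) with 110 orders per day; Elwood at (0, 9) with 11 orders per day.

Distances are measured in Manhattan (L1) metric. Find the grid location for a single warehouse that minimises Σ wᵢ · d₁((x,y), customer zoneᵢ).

Manhattan distance separates: Σwᵢ(|x−xᵢ|+|y−yᵢ|) = Σwᵢ|x−xᵢ| + Σwᵢ|y−yᵢ|, so x and y are optimised independently as 1-D weighted medians.
Total weight W = 315; half = 157.5.
x-coordinate, sorted with cumulative weight:
  x=0 (Brookfield, w=110) cum 110
  x=0 (Calder, w=75) cum 185  ← median
  x=0 (Elwood, w=11) cum 196
  x=1 (Ashton, w=9) cum 205
  x=2 (Denby, w=110) cum 315
⇒ x* = 0
y-coordinate, sorted with cumulative weight:
  y=1 (Denby, w=110) cum 110
  y=3 (Calder, w=75) cum 185  ← median
  y=4 (Ashton, w=9) cum 194
  y=9 (Elwood, w=11) cum 205
  y=12 (Brookfield, w=110) cum 315
⇒ y* = 3

(0, 3)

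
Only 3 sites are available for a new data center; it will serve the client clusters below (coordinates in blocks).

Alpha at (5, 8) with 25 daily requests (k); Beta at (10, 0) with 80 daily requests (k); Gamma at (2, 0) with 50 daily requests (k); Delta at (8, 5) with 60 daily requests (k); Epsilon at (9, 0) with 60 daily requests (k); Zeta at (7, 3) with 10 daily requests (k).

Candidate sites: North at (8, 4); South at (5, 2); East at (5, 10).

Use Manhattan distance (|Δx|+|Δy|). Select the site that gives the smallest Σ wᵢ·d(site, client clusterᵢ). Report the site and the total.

Total weighted distance at each candidate:
  North (8, 4): total = 1535
  South (5, 2): total = 1710
  East (5, 10): total = 3310
Minimum is at North with total 1535 blocks.

North, total 1535 blocks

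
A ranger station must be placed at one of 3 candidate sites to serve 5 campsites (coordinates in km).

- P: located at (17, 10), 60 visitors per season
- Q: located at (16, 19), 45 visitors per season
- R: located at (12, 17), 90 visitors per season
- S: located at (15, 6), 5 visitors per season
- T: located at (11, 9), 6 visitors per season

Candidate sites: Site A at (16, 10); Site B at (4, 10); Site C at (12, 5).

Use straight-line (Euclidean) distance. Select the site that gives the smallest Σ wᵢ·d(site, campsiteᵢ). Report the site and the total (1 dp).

Site A, total 1241.8 km

Total weighted distance at each candidate:
  Site A (16, 10): total = 1241.8
  Site B (4, 10): total = 2512.7
  Site C (12, 5): total = 2200.0
Minimum is at Site A with total 1241.8 km.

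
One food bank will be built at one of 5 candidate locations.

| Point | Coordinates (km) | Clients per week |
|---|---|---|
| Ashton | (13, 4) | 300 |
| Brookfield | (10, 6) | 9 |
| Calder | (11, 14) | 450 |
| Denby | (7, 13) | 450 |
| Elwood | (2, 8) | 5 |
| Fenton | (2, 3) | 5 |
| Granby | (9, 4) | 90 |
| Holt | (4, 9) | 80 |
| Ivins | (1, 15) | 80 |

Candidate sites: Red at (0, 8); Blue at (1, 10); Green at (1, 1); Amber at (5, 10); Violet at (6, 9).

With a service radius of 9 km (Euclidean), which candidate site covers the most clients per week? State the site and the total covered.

Violet, covering 1469

Coverage radius r = 9 km; a point is covered iff (Δx)²+(Δy)² ≤ 9² = 81.
  Red (0, 8): covers {Denby, Elwood, Fenton, Holt, Ivins} → 620
  Blue (1, 10): covers {Denby, Elwood, Fenton, Holt, Ivins} → 620
  Green (1, 1): covers {Elwood, Fenton, Granby, Holt} → 180
  Amber (5, 10): covers {Brookfield, Calder, Denby, Elwood, Fenton, Granby, Holt, Ivins} → 1169
  Violet (6, 9): covers {Ashton, Brookfield, Calder, Denby, Elwood, Fenton, Granby, Holt, Ivins} → 1469
Maximum coverage at Violet: 1469 clients per week.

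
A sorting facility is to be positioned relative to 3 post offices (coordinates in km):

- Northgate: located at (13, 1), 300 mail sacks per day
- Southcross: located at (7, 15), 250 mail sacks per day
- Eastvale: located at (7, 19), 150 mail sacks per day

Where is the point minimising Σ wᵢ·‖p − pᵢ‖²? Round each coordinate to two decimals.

The minimiser of Σwᵢ‖p−pᵢ‖² is the weighted centroid p* = (Σwᵢpᵢ)/(Σwᵢ).
Σwᵢ = 700.
Σwᵢxᵢ = 300·13 + 250·7 + 150·7 = 6700.
Σwᵢyᵢ = 300·1 + 250·15 + 150·19 = 6900.
x* = 6700/700 = 9.57, y* = 6900/700 = 9.86.

(9.57, 9.86)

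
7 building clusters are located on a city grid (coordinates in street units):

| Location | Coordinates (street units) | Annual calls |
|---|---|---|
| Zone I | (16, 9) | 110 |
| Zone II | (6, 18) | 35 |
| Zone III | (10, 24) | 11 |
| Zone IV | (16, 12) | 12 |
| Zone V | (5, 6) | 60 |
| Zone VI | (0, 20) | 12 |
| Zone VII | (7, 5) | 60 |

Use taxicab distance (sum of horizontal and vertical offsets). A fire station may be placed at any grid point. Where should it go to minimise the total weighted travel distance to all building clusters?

Manhattan distance separates: Σwᵢ(|x−xᵢ|+|y−yᵢ|) = Σwᵢ|x−xᵢ| + Σwᵢ|y−yᵢ|, so x and y are optimised independently as 1-D weighted medians.
Total weight W = 300; half = 150.
x-coordinate, sorted with cumulative weight:
  x=0 (Zone VI, w=12) cum 12
  x=5 (Zone V, w=60) cum 72
  x=6 (Zone II, w=35) cum 107
  x=7 (Zone VII, w=60) cum 167  ← median
  x=10 (Zone III, w=11) cum 178
  x=16 (Zone I, w=110) cum 288
  x=16 (Zone IV, w=12) cum 300
⇒ x* = 7
y-coordinate, sorted with cumulative weight:
  y=5 (Zone VII, w=60) cum 60
  y=6 (Zone V, w=60) cum 120
  y=9 (Zone I, w=110) cum 230  ← median
  y=12 (Zone IV, w=12) cum 242
  y=18 (Zone II, w=35) cum 277
  y=20 (Zone VI, w=12) cum 289
  y=24 (Zone III, w=11) cum 300
⇒ y* = 9

(7, 9)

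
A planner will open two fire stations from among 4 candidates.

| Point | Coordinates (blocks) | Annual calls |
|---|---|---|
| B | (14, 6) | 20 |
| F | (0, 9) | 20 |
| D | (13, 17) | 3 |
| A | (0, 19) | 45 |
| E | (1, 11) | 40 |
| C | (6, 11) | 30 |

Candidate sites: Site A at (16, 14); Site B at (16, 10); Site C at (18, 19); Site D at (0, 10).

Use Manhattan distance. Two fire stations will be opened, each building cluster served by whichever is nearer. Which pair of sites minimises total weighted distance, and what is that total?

{Site B, Site D}, total 865

Evaluate every pair (each demand assigned to the nearer of the two):
  {Site B, Site D}: total = 865
  {Site A, Site D}: total = 933
  {Site C, Site D}: total = 1076
  {Site B, Site C}: total = 2261
  {Site A, Site B}: total = 2393
  {Site A, Site C}: total = 2558
Best pair: {Site B, Site D} with total 865.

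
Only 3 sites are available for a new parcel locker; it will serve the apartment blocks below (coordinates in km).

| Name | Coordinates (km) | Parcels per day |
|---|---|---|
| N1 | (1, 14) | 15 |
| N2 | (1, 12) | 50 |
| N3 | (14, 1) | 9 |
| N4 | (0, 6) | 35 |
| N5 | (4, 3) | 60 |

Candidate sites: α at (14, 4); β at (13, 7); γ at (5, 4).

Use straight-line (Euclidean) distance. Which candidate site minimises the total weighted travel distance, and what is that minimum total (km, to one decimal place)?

Total weighted distance at each candidate:
  α (14, 4): total = 2134.2
  β (13, 7): total = 1960.4
  γ (5, 4): total = 967.5
Minimum is at γ with total 967.5 km.

γ, total 967.5 km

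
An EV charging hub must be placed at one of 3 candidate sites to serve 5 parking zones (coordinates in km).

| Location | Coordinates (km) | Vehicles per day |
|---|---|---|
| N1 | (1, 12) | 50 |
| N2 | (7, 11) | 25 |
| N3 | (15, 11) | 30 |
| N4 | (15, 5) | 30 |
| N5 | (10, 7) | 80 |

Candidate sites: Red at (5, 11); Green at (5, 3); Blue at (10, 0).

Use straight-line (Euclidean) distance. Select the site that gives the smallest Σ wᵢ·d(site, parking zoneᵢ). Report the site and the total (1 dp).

Total weighted distance at each candidate:
  Red (5, 11): total = 1418.3
  Green (5, 3): total = 1901.0
  Blue (10, 0): total = 2169.7
Minimum is at Red with total 1418.3 km.

Red, total 1418.3 km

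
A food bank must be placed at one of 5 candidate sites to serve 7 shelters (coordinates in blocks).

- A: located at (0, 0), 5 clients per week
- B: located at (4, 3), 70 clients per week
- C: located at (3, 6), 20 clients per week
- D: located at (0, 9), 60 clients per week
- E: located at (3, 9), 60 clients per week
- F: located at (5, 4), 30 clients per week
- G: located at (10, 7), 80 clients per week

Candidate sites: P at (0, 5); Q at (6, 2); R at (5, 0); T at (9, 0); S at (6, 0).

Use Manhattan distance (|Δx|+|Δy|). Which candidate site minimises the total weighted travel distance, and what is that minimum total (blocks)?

Total weighted distance at each candidate:
  P (0, 5): total = 2325
  Q (6, 2): total = 2580
  R (5, 0): total = 3045
  T (9, 0): total = 3705
  S (6, 0): total = 3210
Minimum is at P with total 2325 blocks.

P, total 2325 blocks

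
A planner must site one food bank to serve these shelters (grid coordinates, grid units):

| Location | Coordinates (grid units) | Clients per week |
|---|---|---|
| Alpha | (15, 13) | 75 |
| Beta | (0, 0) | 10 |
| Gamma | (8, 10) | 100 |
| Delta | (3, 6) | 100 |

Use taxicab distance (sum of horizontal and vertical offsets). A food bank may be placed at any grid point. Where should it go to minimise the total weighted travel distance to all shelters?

(8, 10)

Manhattan distance separates: Σwᵢ(|x−xᵢ|+|y−yᵢ|) = Σwᵢ|x−xᵢ| + Σwᵢ|y−yᵢ|, so x and y are optimised independently as 1-D weighted medians.
Total weight W = 285; half = 142.5.
x-coordinate, sorted with cumulative weight:
  x=0 (Beta, w=10) cum 10
  x=3 (Delta, w=100) cum 110
  x=8 (Gamma, w=100) cum 210  ← median
  x=15 (Alpha, w=75) cum 285
⇒ x* = 8
y-coordinate, sorted with cumulative weight:
  y=0 (Beta, w=10) cum 10
  y=6 (Delta, w=100) cum 110
  y=10 (Gamma, w=100) cum 210  ← median
  y=13 (Alpha, w=75) cum 285
⇒ y* = 10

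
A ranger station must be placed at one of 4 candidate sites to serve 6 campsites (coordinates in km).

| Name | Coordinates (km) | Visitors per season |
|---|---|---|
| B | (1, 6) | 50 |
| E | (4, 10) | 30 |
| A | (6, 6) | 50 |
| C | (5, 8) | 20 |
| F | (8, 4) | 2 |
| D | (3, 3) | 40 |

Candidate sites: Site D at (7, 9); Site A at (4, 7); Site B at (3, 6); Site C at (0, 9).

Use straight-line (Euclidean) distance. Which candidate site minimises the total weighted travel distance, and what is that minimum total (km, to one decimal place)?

Site B, total 561.0 km

Total weighted distance at each candidate:
  Site D (7, 9): total = 931.8
  Site A (4, 7): total = 563.1
  Site B (3, 6): total = 561.0
  Site C (0, 9): total = 1006.4
Minimum is at Site B with total 561.0 km.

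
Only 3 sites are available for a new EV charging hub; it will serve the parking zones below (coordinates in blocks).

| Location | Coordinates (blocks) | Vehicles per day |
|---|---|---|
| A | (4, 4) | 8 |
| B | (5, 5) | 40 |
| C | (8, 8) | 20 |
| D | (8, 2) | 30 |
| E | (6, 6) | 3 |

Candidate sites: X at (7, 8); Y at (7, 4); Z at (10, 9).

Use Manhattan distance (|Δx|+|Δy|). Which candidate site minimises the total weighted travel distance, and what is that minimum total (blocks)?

Y, total 343 blocks

Total weighted distance at each candidate:
  X (7, 8): total = 495
  Y (7, 4): total = 343
  Z (10, 9): total = 799
Minimum is at Y with total 343 blocks.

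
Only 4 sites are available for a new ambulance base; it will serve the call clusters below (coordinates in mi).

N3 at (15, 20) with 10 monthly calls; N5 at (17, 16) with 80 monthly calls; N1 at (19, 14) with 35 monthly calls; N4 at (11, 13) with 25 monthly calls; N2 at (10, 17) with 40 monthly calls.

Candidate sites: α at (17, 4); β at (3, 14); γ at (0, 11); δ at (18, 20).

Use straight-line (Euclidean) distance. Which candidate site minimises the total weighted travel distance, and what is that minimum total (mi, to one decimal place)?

δ, total 1162.0 mi

Total weighted distance at each candidate:
  α (17, 4): total = 2339.2
  β (3, 14): total = 2331.7
  γ (0, 11): total = 3011.8
  δ (18, 20): total = 1162.0
Minimum is at δ with total 1162.0 mi.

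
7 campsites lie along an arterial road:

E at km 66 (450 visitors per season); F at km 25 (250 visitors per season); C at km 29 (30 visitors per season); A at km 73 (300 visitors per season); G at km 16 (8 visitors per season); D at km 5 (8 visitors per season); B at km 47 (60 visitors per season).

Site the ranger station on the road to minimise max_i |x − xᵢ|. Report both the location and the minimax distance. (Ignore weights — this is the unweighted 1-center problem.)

location 39, max distance 34

The 1-center on a line is the midpoint of the two extreme points: leftmost at 5, rightmost at 73.
Optimal location = (5 + 73)/2 = 39; maximum distance = (73 − 5)/2 = 34.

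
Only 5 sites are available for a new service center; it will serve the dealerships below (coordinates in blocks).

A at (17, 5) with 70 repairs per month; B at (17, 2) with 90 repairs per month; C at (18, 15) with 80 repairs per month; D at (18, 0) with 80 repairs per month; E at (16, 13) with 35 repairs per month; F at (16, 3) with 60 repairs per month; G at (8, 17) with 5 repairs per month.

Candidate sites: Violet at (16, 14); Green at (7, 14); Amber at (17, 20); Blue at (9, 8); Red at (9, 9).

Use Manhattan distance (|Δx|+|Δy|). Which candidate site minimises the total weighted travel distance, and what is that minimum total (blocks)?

Violet, total 4140 blocks

Total weighted distance at each candidate:
  Violet (16, 14): total = 4140
  Green (7, 14): total = 7840
  Amber (17, 20): total = 6250
  Blue (9, 8): total = 5860
  Red (9, 9): total = 6040
Minimum is at Violet with total 4140 blocks.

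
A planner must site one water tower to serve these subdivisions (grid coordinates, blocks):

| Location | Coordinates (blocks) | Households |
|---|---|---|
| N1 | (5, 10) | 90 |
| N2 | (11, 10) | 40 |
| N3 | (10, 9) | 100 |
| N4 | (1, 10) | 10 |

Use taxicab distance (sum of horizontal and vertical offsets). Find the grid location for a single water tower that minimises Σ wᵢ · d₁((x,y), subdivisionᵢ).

(10, 10)

Manhattan distance separates: Σwᵢ(|x−xᵢ|+|y−yᵢ|) = Σwᵢ|x−xᵢ| + Σwᵢ|y−yᵢ|, so x and y are optimised independently as 1-D weighted medians.
Total weight W = 240; half = 120.
x-coordinate, sorted with cumulative weight:
  x=1 (N4, w=10) cum 10
  x=5 (N1, w=90) cum 100
  x=10 (N3, w=100) cum 200  ← median
  x=11 (N2, w=40) cum 240
⇒ x* = 10
y-coordinate, sorted with cumulative weight:
  y=9 (N3, w=100) cum 100
  y=10 (N1, w=90) cum 190  ← median
  y=10 (N2, w=40) cum 230
  y=10 (N4, w=10) cum 240
⇒ y* = 10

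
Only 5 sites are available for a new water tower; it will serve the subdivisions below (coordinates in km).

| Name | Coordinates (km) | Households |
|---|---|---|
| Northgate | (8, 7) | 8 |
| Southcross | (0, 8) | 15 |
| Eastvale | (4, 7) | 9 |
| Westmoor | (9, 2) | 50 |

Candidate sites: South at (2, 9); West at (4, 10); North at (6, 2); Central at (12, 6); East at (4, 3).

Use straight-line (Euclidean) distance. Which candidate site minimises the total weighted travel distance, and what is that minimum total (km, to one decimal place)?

Total weighted distance at each candidate:
  South (2, 9): total = 604.6
  West (4, 10): total = 605.8
  North (6, 2): total = 368.8
  Central (12, 6): total = 538.0
  East (4, 3): total = 432.3
Minimum is at North with total 368.8 km.

North, total 368.8 km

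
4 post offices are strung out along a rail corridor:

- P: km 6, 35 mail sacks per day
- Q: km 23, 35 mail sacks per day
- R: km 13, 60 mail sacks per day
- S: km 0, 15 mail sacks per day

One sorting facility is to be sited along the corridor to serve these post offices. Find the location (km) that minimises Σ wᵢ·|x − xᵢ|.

For a sum of weighted absolute distances on a line, the optimum is the weighted median (not the mean). Total weight W = 145; half-weight = 72.5.
Sort by position and accumulate weight:
  km 0 (S, w=15) → cum 15
  km 6 (P, w=35) → cum 50
  km 13 (R, w=60) → cum 110  ≥ 72.5 → median here
  km 23 (Q, w=35) → cum 145
Optimal location: km 13.

x = 13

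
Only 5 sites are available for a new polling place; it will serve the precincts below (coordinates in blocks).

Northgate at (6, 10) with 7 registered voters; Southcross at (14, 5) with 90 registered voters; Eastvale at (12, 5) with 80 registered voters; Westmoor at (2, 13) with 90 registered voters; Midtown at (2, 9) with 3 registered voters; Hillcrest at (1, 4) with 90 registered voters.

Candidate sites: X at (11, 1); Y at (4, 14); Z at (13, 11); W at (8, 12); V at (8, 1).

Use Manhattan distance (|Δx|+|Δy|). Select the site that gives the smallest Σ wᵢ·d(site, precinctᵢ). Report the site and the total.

Total weighted distance at each candidate:
  X (11, 1): total = 4239
  Y (4, 14): total = 4573
  Z (13, 11): total = 4165
  W (8, 12): total = 4085
  V (8, 1): total = 4179
Minimum is at W with total 4085 blocks.

W, total 4085 blocks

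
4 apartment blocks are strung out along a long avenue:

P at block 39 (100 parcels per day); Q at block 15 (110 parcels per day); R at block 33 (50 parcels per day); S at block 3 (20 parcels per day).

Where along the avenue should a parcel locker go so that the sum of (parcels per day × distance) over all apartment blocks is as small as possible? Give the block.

For a sum of weighted absolute distances on a line, the optimum is the weighted median (not the mean). Total weight W = 280; half-weight = 140.
Sort by position and accumulate weight:
  block 3 (S, w=20) → cum 20
  block 15 (Q, w=110) → cum 130
  block 33 (R, w=50) → cum 180  ≥ 140 → median here
  block 39 (P, w=100) → cum 280
Optimal location: block 33.

x = 33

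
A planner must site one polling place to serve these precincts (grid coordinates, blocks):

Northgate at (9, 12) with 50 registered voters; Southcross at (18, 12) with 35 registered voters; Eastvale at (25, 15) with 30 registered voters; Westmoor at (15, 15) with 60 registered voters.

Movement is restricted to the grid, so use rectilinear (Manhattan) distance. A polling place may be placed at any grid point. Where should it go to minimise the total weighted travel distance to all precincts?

Manhattan distance separates: Σwᵢ(|x−xᵢ|+|y−yᵢ|) = Σwᵢ|x−xᵢ| + Σwᵢ|y−yᵢ|, so x and y are optimised independently as 1-D weighted medians.
Total weight W = 175; half = 87.5.
x-coordinate, sorted with cumulative weight:
  x=9 (Northgate, w=50) cum 50
  x=15 (Westmoor, w=60) cum 110  ← median
  x=18 (Southcross, w=35) cum 145
  x=25 (Eastvale, w=30) cum 175
⇒ x* = 15
y-coordinate, sorted with cumulative weight:
  y=12 (Northgate, w=50) cum 50
  y=12 (Southcross, w=35) cum 85
  y=15 (Eastvale, w=30) cum 115  ← median
  y=15 (Westmoor, w=60) cum 175
⇒ y* = 15

(15, 15)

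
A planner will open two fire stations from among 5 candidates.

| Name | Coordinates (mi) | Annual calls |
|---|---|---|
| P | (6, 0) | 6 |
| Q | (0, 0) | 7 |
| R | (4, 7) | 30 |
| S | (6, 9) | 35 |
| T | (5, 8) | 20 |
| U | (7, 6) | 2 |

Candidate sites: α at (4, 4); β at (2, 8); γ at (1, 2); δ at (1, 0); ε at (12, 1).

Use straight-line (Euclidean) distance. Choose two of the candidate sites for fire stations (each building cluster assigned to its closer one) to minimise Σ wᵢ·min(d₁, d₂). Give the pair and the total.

Evaluate every pair (each demand assigned to the nearer of the two):
  {β, δ}: total = 319.2
  {β, γ}: total = 330.1
  {α, β}: total = 345.0
  {β, ε}: total = 376.4
  {α, δ}: total = 402.0
  {α, γ}: total = 410.6
  {α, ε}: total = 434.6
  {γ, δ}: total = 671.7
  {γ, ε}: total = 682.3
  {δ, ε}: total = 808.5
Best pair: {β, δ} with total 319.2.

{β, δ}, total 319.2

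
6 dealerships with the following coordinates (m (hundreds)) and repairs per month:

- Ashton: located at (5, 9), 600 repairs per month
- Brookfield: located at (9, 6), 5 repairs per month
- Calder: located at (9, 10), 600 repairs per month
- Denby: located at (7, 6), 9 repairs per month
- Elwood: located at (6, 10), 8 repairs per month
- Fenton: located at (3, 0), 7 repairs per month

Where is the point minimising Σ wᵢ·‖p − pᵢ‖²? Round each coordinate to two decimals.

(6.98, 9.41)

The minimiser of Σwᵢ‖p−pᵢ‖² is the weighted centroid p* = (Σwᵢpᵢ)/(Σwᵢ).
Σwᵢ = 1229.
Σwᵢxᵢ = 600·5 + 5·9 + 600·9 + 9·7 + 8·6 + 7·3 = 8577.
Σwᵢyᵢ = 600·9 + 5·6 + 600·10 + 9·6 + 8·10 + 7·0 = 11564.
x* = 8577/1229 = 6.98, y* = 11564/1229 = 9.41.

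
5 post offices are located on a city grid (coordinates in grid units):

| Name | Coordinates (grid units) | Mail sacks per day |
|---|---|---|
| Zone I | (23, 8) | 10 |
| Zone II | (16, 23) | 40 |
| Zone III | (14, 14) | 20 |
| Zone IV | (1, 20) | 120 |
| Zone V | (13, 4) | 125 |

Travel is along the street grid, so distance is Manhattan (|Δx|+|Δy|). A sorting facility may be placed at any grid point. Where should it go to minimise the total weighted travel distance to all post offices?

Manhattan distance separates: Σwᵢ(|x−xᵢ|+|y−yᵢ|) = Σwᵢ|x−xᵢ| + Σwᵢ|y−yᵢ|, so x and y are optimised independently as 1-D weighted medians.
Total weight W = 315; half = 157.5.
x-coordinate, sorted with cumulative weight:
  x=1 (Zone IV, w=120) cum 120
  x=13 (Zone V, w=125) cum 245  ← median
  x=14 (Zone III, w=20) cum 265
  x=16 (Zone II, w=40) cum 305
  x=23 (Zone I, w=10) cum 315
⇒ x* = 13
y-coordinate, sorted with cumulative weight:
  y=4 (Zone V, w=125) cum 125
  y=8 (Zone I, w=10) cum 135
  y=14 (Zone III, w=20) cum 155
  y=20 (Zone IV, w=120) cum 275  ← median
  y=23 (Zone II, w=40) cum 315
⇒ y* = 20

(13, 20)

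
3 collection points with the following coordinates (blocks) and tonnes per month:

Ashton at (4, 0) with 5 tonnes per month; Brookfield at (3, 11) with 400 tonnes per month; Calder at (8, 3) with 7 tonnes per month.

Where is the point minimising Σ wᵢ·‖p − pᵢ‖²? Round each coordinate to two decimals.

(3.10, 10.73)

The minimiser of Σwᵢ‖p−pᵢ‖² is the weighted centroid p* = (Σwᵢpᵢ)/(Σwᵢ).
Σwᵢ = 412.
Σwᵢxᵢ = 5·4 + 400·3 + 7·8 = 1276.
Σwᵢyᵢ = 5·0 + 400·11 + 7·3 = 4421.
x* = 1276/412 = 3.10, y* = 4421/412 = 10.73.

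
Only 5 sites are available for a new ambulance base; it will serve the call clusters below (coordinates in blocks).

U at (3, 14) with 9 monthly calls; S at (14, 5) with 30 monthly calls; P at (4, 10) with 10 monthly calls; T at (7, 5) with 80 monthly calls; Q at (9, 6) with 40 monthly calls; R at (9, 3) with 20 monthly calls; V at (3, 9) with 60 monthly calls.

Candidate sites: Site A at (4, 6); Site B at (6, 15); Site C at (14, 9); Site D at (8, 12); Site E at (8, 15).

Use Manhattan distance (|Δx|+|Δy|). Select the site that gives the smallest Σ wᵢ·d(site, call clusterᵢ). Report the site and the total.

Site A, total 1371 blocks

Total weighted distance at each candidate:
  Site A (4, 6): total = 1371
  Site B (6, 15): total = 2846
  Site C (14, 9): total = 2454
  Site D (8, 12): total = 2113
  Site E (8, 15): total = 2824
Minimum is at Site A with total 1371 blocks.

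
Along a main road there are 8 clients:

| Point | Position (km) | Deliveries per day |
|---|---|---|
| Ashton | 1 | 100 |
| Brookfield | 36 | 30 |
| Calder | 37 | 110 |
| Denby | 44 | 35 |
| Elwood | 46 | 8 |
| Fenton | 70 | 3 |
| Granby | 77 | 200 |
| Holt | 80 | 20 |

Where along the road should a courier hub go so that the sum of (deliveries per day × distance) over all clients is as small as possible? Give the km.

For a sum of weighted absolute distances on a line, the optimum is the weighted median (not the mean). Total weight W = 506; half-weight = 253.
Sort by position and accumulate weight:
  km 1 (Ashton, w=100) → cum 100
  km 36 (Brookfield, w=30) → cum 130
  km 37 (Calder, w=110) → cum 240
  km 44 (Denby, w=35) → cum 275  ≥ 253 → median here
  km 46 (Elwood, w=8) → cum 283
  km 70 (Fenton, w=3) → cum 286
  km 77 (Granby, w=200) → cum 486
  km 80 (Holt, w=20) → cum 506
Optimal location: km 44.

x = 44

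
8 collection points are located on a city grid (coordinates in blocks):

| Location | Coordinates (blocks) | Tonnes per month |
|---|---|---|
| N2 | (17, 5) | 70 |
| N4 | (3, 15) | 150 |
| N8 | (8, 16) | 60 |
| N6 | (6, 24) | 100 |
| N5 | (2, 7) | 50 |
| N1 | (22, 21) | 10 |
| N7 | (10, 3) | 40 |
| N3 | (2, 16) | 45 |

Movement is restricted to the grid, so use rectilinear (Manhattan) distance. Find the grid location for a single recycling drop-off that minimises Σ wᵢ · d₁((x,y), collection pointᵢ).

Manhattan distance separates: Σwᵢ(|x−xᵢ|+|y−yᵢ|) = Σwᵢ|x−xᵢ| + Σwᵢ|y−yᵢ|, so x and y are optimised independently as 1-D weighted medians.
Total weight W = 525; half = 262.5.
x-coordinate, sorted with cumulative weight:
  x=2 (N5, w=50) cum 50
  x=2 (N3, w=45) cum 95
  x=3 (N4, w=150) cum 245
  x=6 (N6, w=100) cum 345  ← median
  x=8 (N8, w=60) cum 405
  x=10 (N7, w=40) cum 445
  x=17 (N2, w=70) cum 515
  x=22 (N1, w=10) cum 525
⇒ x* = 6
y-coordinate, sorted with cumulative weight:
  y=3 (N7, w=40) cum 40
  y=5 (N2, w=70) cum 110
  y=7 (N5, w=50) cum 160
  y=15 (N4, w=150) cum 310  ← median
  y=16 (N8, w=60) cum 370
  y=16 (N3, w=45) cum 415
  y=21 (N1, w=10) cum 425
  y=24 (N6, w=100) cum 525
⇒ y* = 15

(6, 15)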